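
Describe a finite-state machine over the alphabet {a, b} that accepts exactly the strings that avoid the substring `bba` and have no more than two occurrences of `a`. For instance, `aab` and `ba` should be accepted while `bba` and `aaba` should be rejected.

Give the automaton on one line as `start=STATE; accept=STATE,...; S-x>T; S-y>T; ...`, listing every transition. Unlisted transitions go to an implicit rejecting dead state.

Run two small machines in parallel and take their product. One (4 states) tracks partial matches of the forbidden pattern `bba`; the other (4 states) tracks the count of `a`s, saturating at 3. Each combined state is a pair, one component from each; accept when both components accept.
15 states suffice.
          a    b  
>* q0     q1   q2 
 * q1     q3   q4 
 * q2     q1   q5 
 * q3     q6   q7 
 * q4     q3   q8 
 * q5     q9   q5 
   q6     q6  q10 
 * q7     q6  q11 
 * q8    q12   q8 
   q9    q12   q9 
   q10    q6  q13 
 * q11   q14  q11 
   q12   q14  q12 
   q13   q14  q13 
   q14   q14  q14 
(> = start, * = accepting)

start=q0; accept=q0,q1,q2,q3,q4,q5,q7,q8,q11; q0-a>q1; q0-b>q2; q1-a>q3; q1-b>q4; q2-a>q1; q2-b>q5; q3-a>q6; q3-b>q7; q4-a>q3; q4-b>q8; q5-a>q9; q5-b>q5; q6-a>q6; q6-b>q10; q7-a>q6; q7-b>q11; q8-a>q12; q8-b>q8; q9-a>q12; q9-b>q9; q10-a>q6; q10-b>q13; q11-a>q14; q11-b>q11; q12-a>q14; q12-b>q12; q13-a>q14; q13-b>q13; q14-a>q14; q14-b>q14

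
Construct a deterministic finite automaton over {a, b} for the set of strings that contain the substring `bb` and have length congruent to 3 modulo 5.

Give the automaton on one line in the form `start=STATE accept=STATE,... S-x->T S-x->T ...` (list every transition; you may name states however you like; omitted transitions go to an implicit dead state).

Run two small machines in parallel and take their product. One (3 states) tracks whether and how much of `bb` has been seen; the other (5 states) tracks the input length modulo 5. Each combined state is a pair, one component from each; accept when both components accept.
A 15-state machine:
          a    b  
>  q0     q1   q2 
   q1     q3   q4 
   q2     q3   q5 
   q3     q6   q7 
   q4     q6   q8 
   q5     q8   q8 
   q6     q9  q10 
   q7     q9  q11 
 * q8    q11  q11 
   q9     q0  q12 
   q10    q0  q13 
   q11   q13  q13 
   q12    q1  q14 
   q13   q14  q14 
   q14    q5   q5 
(> = start, * = accepting)

start=q0 accept=q8 q0-a->q1 q0-b->q2 q1-a->q3 q1-b->q4 q2-a->q3 q2-b->q5 q3-a->q6 q3-b->q7 q4-a->q6 q4-b->q8 q5-a->q8 q5-b->q8 q6-a->q9 q6-b->q10 q7-a->q9 q7-b->q11 q8-a->q11 q8-b->q11 q9-a->q0 q9-b->q12 q10-a->q0 q10-b->q13 q11-a->q13 q11-b->q13 q12-a->q1 q12-b->q14 q13-a->q14 q13-b->q14 q14-a->q5 q14-b->q5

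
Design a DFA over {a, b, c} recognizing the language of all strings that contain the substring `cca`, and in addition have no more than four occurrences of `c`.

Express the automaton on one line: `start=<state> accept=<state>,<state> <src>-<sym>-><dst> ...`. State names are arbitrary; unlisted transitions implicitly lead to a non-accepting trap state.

Handle the two conditions separately and then intersect. One (4 states) tracks whether and how much of `cca` has been seen; the other (6 states) tracks the count of `c`s, saturating at 5. Each combined state is a pair, one component from each; accept when both components accept. Minimizing collapses redundant product states.
A 13-state machine:
          a    b    c  
>  q0     q0   q0   q1 
   q1     q2   q2   q3 
   q2     q2   q2   q4 
   q3     q5   q6   q7 
   q4     q6   q6   q7 
 * q5     q5   q5   q8 
   q6     q6   q6   q9 
   q7     q8  q10  q11 
 * q8     q8   q8  q12 
   q9    q10  q10  q11 
   q10   q10  q10  q10 
   q11   q12  q10  q10 
 * q12   q12  q12  q10 
(> = start, * = accepting)

start=q0 accept=q5,q8,q12 q0-a->q0 q0-b->q0 q0-c->q1 q1-a->q2 q1-b->q2 q1-c->q3 q2-a->q2 q2-b->q2 q2-c->q4 q3-a->q5 q3-b->q6 q3-c->q7 q4-a->q6 q4-b->q6 q4-c->q7 q5-a->q5 q5-b->q5 q5-c->q8 q6-a->q6 q6-b->q6 q6-c->q9 q7-a->q8 q7-b->q10 q7-c->q11 q8-a->q8 q8-b->q8 q8-c->q12 q9-a->q10 q9-b->q10 q9-c->q11 q10-a->q10 q10-b->q10 q10-c->q10 q11-a->q12 q11-b->q10 q11-c->q10 q12-a->q12 q12-b->q12 q12-c->q10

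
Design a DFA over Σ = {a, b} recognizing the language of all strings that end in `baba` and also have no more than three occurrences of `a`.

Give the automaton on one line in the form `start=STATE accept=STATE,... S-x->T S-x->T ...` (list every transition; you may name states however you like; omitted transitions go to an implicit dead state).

start=q0 accept=q9,q10 q0-a->q1 q0-b->q2 q1-a->q3 q1-b->q4 q2-a->q5 q2-b->q2 q3-a->q3 q3-b->q3 q4-a->q6 q4-b->q4 q5-a->q3 q5-b->q7 q6-a->q3 q6-b->q8 q7-a->q9 q7-b->q4 q8-a->q10 q8-b->q3 q9-a->q3 q9-b->q8 q10-a->q3 q10-b->q3

Handle the two conditions separately and then intersect. The first has 5 states tracking how much of the suffix `baba` has currently been matched; the second has 5 states tracking the count of `a`s, saturating at 4. A product state is a pair (one from each), accepting exactly when both do. Equivalent product states are then merged.
11 states suffice.
          a    b  
>  q0     q1   q2 
   q1     q3   q4 
   q2     q5   q2 
   q3     q3   q3 
   q4     q6   q4 
   q5     q3   q7 
   q6     q3   q8 
   q7     q9   q4 
   q8    q10   q3 
 * q9     q3   q8 
 * q10    q3   q3 
(> = start, * = accepting)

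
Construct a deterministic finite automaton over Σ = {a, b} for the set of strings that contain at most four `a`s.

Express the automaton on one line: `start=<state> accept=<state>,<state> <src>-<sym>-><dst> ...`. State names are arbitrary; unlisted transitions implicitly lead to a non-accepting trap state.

start=q0 accept=q0,q1,q2,q3,q4 q0-a->q1 q0-b->q0 q1-a->q2 q1-b->q1 q2-a->q3 q2-b->q2 q3-a->q4 q3-b->q3 q4-a->q5 q4-b->q4 q5-a->q5 q5-b->q5

Count `a`s, saturating at 5: states q0 through q4 mean 0 through 4 `a`s seen; q5 means more than 4. Each `a` increments (capped at q5); other symbols loop. Accept from {q0, q1, q2, q3, q4}.
        a   b  
>* q0   q1  q0 
 * q1   q2  q1 
 * q2   q3  q2 
 * q3   q4  q3 
 * q4   q5  q4 
   q5   q5  q5 
(> = start, * = accepting)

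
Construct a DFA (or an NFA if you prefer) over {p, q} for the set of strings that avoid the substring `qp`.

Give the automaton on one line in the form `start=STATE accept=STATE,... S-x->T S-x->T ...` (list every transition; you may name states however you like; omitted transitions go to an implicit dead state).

start=S0 accept=S0,S1 S0-p->S0 S0-q->S1 S1-p->S2 S1-q->S1 S2-p->S2 S2-q->S2

This is the complement of 'contains `qp`'. Use the same substring-matching states — S0 through S2 holding how much of `qp` has just been matched — but flip the accepting set: everything except the trap S2 accepts.
A 3-state machine:
        p   q  
>* S0   S0  S1 
 * S1   S2  S1 
   S2   S2  S2 
(> = start, * = accepting)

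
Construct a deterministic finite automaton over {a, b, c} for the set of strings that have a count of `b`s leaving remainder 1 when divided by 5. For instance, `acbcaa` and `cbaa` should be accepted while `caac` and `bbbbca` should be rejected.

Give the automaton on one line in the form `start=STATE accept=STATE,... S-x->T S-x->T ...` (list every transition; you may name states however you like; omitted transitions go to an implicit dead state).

start=s0 accept=s1 s0-a->s0 s0-b->s1 s0-c->s0 s1-a->s1 s1-b->s2 s1-c->s1 s2-a->s2 s2-b->s3 s2-c->s2 s3-a->s3 s3-b->s4 s3-c->s3 s4-a->s4 s4-b->s0 s4-c->s4

Keep the running count of `b`s modulo 5: each `b` advances along the cycle s0 → s1 → s2 → s3 → s4 → s0 while other symbols loop. Accept at s1.
        a   b   c  
>  s0   s0  s1  s0 
 * s1   s1  s2  s1 
   s2   s2  s3  s2 
   s3   s3  s4  s3 
   s4   s4  s0  s4 
(> = start, * = accepting)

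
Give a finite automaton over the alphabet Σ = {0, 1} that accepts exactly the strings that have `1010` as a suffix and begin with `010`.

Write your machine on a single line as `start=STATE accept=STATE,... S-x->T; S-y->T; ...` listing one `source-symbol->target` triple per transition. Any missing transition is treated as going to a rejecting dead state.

start=A; accept=I; A-0->B; A-1->C; B-0->C; B-1->D; C-0->C; C-1->C; D-0->E; D-1->C; E-0->F; E-1->G; F-0->F; F-1->H; G-0->I; G-1->H; H-0->E; H-1->H; I-0->F; I-1->G

Run two small machines in parallel and take their product. The first has 5 states tracking how much of the suffix `1010` has currently been matched; the second has 5 states tracking whether the input so far still matches the prefix `010`. A product state is a pair (one from each), accepting exactly when both do. Minimizing collapses redundant product states.
With 9 states:
       0  1 
>  A   B  C 
   B   C  D 
   C   C  C 
   D   E  C 
   E   F  G 
   F   F  H 
   G   I  H 
   H   E  H 
 * I   F  G 
(> = start, * = accepting)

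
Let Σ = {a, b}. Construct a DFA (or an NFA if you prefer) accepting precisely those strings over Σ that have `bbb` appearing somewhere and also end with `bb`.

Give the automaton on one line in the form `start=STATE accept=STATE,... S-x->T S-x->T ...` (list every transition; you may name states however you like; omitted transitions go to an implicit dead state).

Build one automaton per condition and run them in lockstep. One (4 states) tracks whether and how much of `bbb` has been seen; the other (3 states) tracks how much of the suffix `bb` has currently been matched. Each combined state is a pair, one component from each; accept when both components accept.
With 6 states:
        a   b  
>  s0   s0  s1 
   s1   s0  s2 
   s2   s0  s3 
 * s3   s4  s3 
   s4   s4  s5 
   s5   s4  s3 
(> = start, * = accepting)

start=s0 accept=s3 s0-a->s0 s0-b->s1 s1-a->s0 s1-b->s2 s2-a->s0 s2-b->s3 s3-a->s4 s3-b->s3 s4-a->s4 s4-b->s5 s5-a->s4 s5-b->s3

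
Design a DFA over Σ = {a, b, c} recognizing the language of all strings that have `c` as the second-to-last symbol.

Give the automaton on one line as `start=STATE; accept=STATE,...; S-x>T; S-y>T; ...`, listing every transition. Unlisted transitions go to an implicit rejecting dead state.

Because acceptance depends on a position counted from the end, the machine has to buffer the most recent 2 symbols. Make each state the string of the last up-to-2 symbols read; on input `x` shift the window left and append `x`. Accept when the buffered window has length 2 and begins with `c`.
A 13-state machine:
          a    b    c  
>  q0     q1   q2   q3 
   q1     q4   q5   q6 
   q2     q7   q8   q9 
   q3    q10  q11  q12 
   q4     q4   q5   q6 
   q5     q7   q8   q9 
   q6    q10  q11  q12 
   q7     q4   q5   q6 
   q8     q7   q8   q9 
   q9    q10  q11  q12 
 * q10    q4   q5   q6 
 * q11    q7   q8   q9 
 * q12   q10  q11  q12 
(> = start, * = accepting)

start=q0; accept=q10,q11,q12; q0-a>q1; q0-b>q2; q0-c>q3; q1-a>q4; q1-b>q5; q1-c>q6; q2-a>q7; q2-b>q8; q2-c>q9; q3-a>q10; q3-b>q11; q3-c>q12; q4-a>q4; q4-b>q5; q4-c>q6; q5-a>q7; q5-b>q8; q5-c>q9; q6-a>q10; q6-b>q11; q6-c>q12; q7-a>q4; q7-b>q5; q7-c>q6; q8-a>q7; q8-b>q8; q8-c>q9; q9-a>q10; q9-b>q11; q9-c>q12; q10-a>q4; q10-b>q5; q10-c>q6; q11-a>q7; q11-b>q8; q11-c>q9; q12-a>q10; q12-b>q11; q12-c>q12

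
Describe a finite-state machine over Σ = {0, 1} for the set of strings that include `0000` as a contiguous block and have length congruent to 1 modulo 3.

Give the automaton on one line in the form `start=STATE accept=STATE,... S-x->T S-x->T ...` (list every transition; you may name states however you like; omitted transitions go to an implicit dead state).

Run two small machines in parallel and take their product. The first has 5 states tracking whether and how much of `0000` has been seen; the second has 3 states tracking the input length modulo 3. A product state is a pair (one from each), accepting exactly when both do.
15 states suffice.
          0    1  
>  q0     q1   q2 
   q1     q3   q4 
   q2     q5   q4 
   q3     q6   q0 
   q4     q7   q0 
   q5     q8   q0 
   q6     q9   q2 
   q7    q10   q2 
   q8    q11   q2 
 * q9    q12  q12 
   q10   q13   q4 
   q11   q12   q4 
   q12   q14  q14 
   q13   q14   q0 
   q14    q9   q9 
(> = start, * = accepting)

start=q0 accept=q9 q0-0->q1 q0-1->q2 q1-0->q3 q1-1->q4 q2-0->q5 q2-1->q4 q3-0->q6 q3-1->q0 q4-0->q7 q4-1->q0 q5-0->q8 q5-1->q0 q6-0->q9 q6-1->q2 q7-0->q10 q7-1->q2 q8-0->q11 q8-1->q2 q9-0->q12 q9-1->q12 q10-0->q13 q10-1->q4 q11-0->q12 q11-1->q4 q12-0->q14 q12-1->q14 q13-0->q14 q13-1->q0 q14-0->q9 q14-1->q9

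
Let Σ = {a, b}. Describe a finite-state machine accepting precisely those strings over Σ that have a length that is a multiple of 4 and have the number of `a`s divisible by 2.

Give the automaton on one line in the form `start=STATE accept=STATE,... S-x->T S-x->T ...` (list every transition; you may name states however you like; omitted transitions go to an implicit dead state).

start=q0 accept=q0 q0-a->q1 q0-b->q2 q1-a->q3 q1-b->q4 q2-a->q4 q2-b->q3 q3-a->q5 q3-b->q6 q4-a->q6 q4-b->q5 q5-a->q0 q5-b->q7 q6-a->q7 q6-b->q0 q7-a->q2 q7-b->q1

Build one automaton per condition and run them in lockstep. One (4 states) tracks the input length modulo 4; the other (2 states) tracks the count of `a`s modulo 2. Each combined state is a pair, one component from each; accept when both components accept.
8 states suffice.
        a   b  
>* q0   q1  q2 
   q1   q3  q4 
   q2   q4  q3 
   q3   q5  q6 
   q4   q6  q5 
   q5   q0  q7 
   q6   q7  q0 
   q7   q2  q1 
(> = start, * = accepting)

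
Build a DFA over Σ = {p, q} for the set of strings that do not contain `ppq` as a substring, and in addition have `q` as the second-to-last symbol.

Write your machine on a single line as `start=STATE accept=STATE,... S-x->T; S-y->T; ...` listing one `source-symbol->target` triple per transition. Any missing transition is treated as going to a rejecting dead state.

Handle the two conditions separately and then intersect. One (4 states) tracks partial matches of the forbidden pattern `ppq`; the other (7 states) tracks the last 2 symbols read. Each combined state is a pair, one component from each; accept when both components accept.
          p    q  
>  s0     s1   s2 
   s1     s3   s4 
   s2     s5   s6 
   s3     s3   s7 
   s4     s5   s6 
 * s5     s3   s4 
 * s6     s5   s6 
   s7     s8   s9 
   s8    s10   s7 
   s9     s8   s9 
   s10   s10   s7 
(> = start, * = accepting)

start=s0; accept=s5,s6; s0-p->s1; s0-q->s2; s1-p->s3; s1-q->s4; s2-p->s5; s2-q->s6; s3-p->s3; s3-q->s7; s4-p->s5; s4-q->s6; s5-p->s3; s5-q->s4; s6-p->s5; s6-q->s6; s7-p->s8; s7-q->s9; s8-p->s10; s8-q->s7; s9-p->s8; s9-q->s9; s10-p->s10; s10-q->s7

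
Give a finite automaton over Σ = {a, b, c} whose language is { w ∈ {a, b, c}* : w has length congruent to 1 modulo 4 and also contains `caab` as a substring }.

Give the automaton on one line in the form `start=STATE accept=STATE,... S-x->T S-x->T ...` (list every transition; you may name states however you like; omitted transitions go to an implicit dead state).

start=q0 accept=q16 q0-a->q1 q0-b->q1 q0-c->q2 q1-a->q3 q1-b->q3 q1-c->q4 q2-a->q5 q2-b->q3 q2-c->q4 q3-a->q6 q3-b->q6 q3-c->q7 q4-a->q8 q4-b->q6 q4-c->q7 q5-a->q9 q5-b->q6 q5-c->q7 q6-a->q0 q6-b->q0 q6-c->q10 q7-a->q11 q7-b->q0 q7-c->q10 q8-a->q12 q8-b->q0 q8-c->q10 q9-a->q0 q9-b->q13 q9-c->q10 q10-a->q14 q10-b->q1 q10-c->q2 q11-a->q15 q11-b->q1 q11-c->q2 q12-a->q1 q12-b->q16 q12-c->q2 q13-a->q16 q13-b->q16 q13-c->q16 q14-a->q17 q14-b->q3 q14-c->q4 q15-a->q3 q15-b->q18 q15-c->q4 q16-a->q18 q16-b->q18 q16-c->q18 q17-a->q6 q17-b->q19 q17-c->q7 q18-a->q19 q18-b->q19 q18-c->q19 q19-a->q13 q19-b->q13 q19-c->q13

Handle the two conditions separately and then intersect. One (4 states) tracks the input length modulo 4; the other (5 states) tracks whether and how much of `caab` has been seen. Each combined state is a pair, one component from each; accept when both components accept.
A 20-state machine:
          a    b    c  
>  q0     q1   q1   q2 
   q1     q3   q3   q4 
   q2     q5   q3   q4 
   q3     q6   q6   q7 
   q4     q8   q6   q7 
   q5     q9   q6   q7 
   q6     q0   q0  q10 
   q7    q11   q0  q10 
   q8    q12   q0  q10 
   q9     q0  q13  q10 
   q10   q14   q1   q2 
   q11   q15   q1   q2 
   q12    q1  q16   q2 
   q13   q16  q16  q16 
   q14   q17   q3   q4 
   q15    q3  q18   q4 
 * q16   q18  q18  q18 
   q17    q6  q19   q7 
   q18   q19  q19  q19 
   q19   q13  q13  q13 
(> = start, * = accepting)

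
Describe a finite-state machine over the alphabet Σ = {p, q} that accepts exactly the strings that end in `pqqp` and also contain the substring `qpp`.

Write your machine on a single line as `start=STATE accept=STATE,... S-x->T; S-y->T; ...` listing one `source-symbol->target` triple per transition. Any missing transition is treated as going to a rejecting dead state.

start=s0; accept=s6; s0-p->s0; s0-q->s1; s1-p->s2; s1-q->s1; s2-p->s3; s2-q->s1; s3-p->s3; s3-q->s4; s4-p->s3; s4-q->s5; s5-p->s6; s5-q->s7; s6-p->s3; s6-q->s4; s7-p->s3; s7-q->s7

Run two small machines in parallel and take their product. One (5 states) tracks how much of the suffix `pqqp` has currently been matched; the other (4 states) tracks whether and how much of `qpp` has been seen. Each combined state is a pair, one component from each; accept when both components accept. Minimizing collapses redundant product states.
An 8-state machine:
        p   q  
>  s0   s0  s1 
   s1   s2  s1 
   s2   s3  s1 
   s3   s3  s4 
   s4   s3  s5 
   s5   s6  s7 
 * s6   s3  s4 
   s7   s3  s7 
(> = start, * = accepting)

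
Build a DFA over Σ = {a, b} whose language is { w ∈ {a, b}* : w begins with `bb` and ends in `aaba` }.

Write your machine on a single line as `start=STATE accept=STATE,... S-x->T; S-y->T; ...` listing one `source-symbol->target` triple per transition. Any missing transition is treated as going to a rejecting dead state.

start=q0; accept=q11; q0-a->q1; q0-b->q2; q1-a->q3; q1-b->q4; q2-a->q1; q2-b->q5; q3-a->q3; q3-b->q6; q4-a->q1; q4-b->q4; q5-a->q7; q5-b->q5; q6-a->q8; q6-b->q4; q7-a->q9; q7-b->q5; q8-a->q3; q8-b->q4; q9-a->q9; q9-b->q10; q10-a->q11; q10-b->q5; q11-a->q9; q11-b->q5

Handle the two conditions separately and then intersect. The first has 4 states tracking whether the input so far still matches the prefix `bb`; the second has 5 states tracking how much of the suffix `aaba` has currently been matched. A product state is a pair (one from each), accepting exactly when both do.
12 states suffice.
          a    b  
>  q0     q1   q2 
   q1     q3   q4 
   q2     q1   q5 
   q3     q3   q6 
   q4     q1   q4 
   q5     q7   q5 
   q6     q8   q4 
   q7     q9   q5 
   q8     q3   q4 
   q9     q9  q10 
   q10   q11   q5 
 * q11    q9   q5 
(> = start, * = accepting)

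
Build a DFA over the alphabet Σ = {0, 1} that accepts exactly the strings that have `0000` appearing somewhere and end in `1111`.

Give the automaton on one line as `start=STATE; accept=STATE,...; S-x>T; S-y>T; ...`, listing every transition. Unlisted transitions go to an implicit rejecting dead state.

Handle the two conditions separately and then intersect. One (5 states) tracks whether and how much of `0000` has been seen; the other (5 states) tracks how much of the suffix `1111` has currently been matched. Each combined state is a pair, one component from each; accept when both components accept. Minimizing collapses redundant product states.
9 states suffice.
        0   1  
>  q0   q1  q0 
   q1   q2  q0 
   q2   q3  q0 
   q3   q4  q0 
   q4   q4  q5 
   q5   q4  q6 
   q6   q4  q7 
   q7   q4  q8 
 * q8   q4  q8 
(> = start, * = accepting)

start=q0; accept=q8; q0-0>q1; q0-1>q0; q1-0>q2; q1-1>q0; q2-0>q3; q2-1>q0; q3-0>q4; q3-1>q0; q4-0>q4; q4-1>q5; q5-0>q4; q5-1>q6; q6-0>q4; q6-1>q7; q7-0>q4; q7-1>q8; q8-0>q4; q8-1>q8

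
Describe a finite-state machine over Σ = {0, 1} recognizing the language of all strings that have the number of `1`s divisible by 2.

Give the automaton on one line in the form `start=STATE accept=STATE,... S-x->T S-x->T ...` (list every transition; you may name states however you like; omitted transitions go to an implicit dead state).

start=s0 accept=s0 s0-0->s0 s0-1->s1 s1-0->s1 s1-1->s0

Keep the running count of `1`s modulo 2: each `1` advances along the cycle s0 → s1 → s0 while other symbols loop. Accept at s0.
2 states suffice.
        0   1  
>* s0   s0  s1 
   s1   s1  s0 
(> = start, * = accepting)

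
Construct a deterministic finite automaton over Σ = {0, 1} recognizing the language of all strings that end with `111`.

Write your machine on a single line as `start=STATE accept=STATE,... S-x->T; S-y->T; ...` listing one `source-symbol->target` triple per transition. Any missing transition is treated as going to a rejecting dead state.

Remember how much of `111` the current input suffix matches. State q0 means no match yet; q1 means the last symbol is `1`; q2 means the last 2 symbols are `11`; q3 means the last 3 symbols are `111`. Only q3 accepts. On a mismatch, fall back to the longest proper suffix that is still a prefix of `111`.
        0   1  
>  q0   q0  q1 
   q1   q0  q2 
   q2   q0  q3 
 * q3   q0  q3 
(> = start, * = accepting)

start=q0; accept=q3; q0-0->q0; q0-1->q1; q1-0->q0; q1-1->q2; q2-0->q0; q2-1->q3; q3-0->q0; q3-1->q3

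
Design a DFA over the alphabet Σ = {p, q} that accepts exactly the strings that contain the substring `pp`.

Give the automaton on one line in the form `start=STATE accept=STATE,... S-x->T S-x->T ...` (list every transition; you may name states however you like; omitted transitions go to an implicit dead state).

start=S0 accept=S2 S0-p->S1 S0-q->S0 S1-p->S2 S1-q->S0 S2-p->S2 S2-q->S2

States S0..S1 record the length of the longest prefix of `pp` that matches the current input suffix. Reaching S2 means `pp` has been seen, and we stay there forever. Accept from S2.
With 3 states:
        p   q  
>  S0   S1  S0 
   S1   S2  S0 
 * S2   S2  S2 
(> = start, * = accepting)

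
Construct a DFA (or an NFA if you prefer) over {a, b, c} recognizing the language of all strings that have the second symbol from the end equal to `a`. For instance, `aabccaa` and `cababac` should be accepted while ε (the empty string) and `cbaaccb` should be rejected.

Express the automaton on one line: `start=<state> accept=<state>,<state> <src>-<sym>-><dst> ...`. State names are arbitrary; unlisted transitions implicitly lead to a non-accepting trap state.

A DFA must remember the last 2 symbols (since which symbol is second-to-last isn't known until the input ends). Use one state per possible window of the last ≤2 symbols; accept from those whose window starts with `a`.
13 states suffice.
          a    b    c  
>  S0     S1   S2   S3 
   S1     S4   S5   S6 
   S2     S7   S8   S9 
   S3    S10  S11  S12 
 * S4     S4   S5   S6 
 * S5     S7   S8   S9 
 * S6    S10  S11  S12 
   S7     S4   S5   S6 
   S8     S7   S8   S9 
   S9    S10  S11  S12 
   S10    S4   S5   S6 
   S11    S7   S8   S9 
   S12   S10  S11  S12 
(> = start, * = accepting)

start=S0 accept=S4,S5,S6 S0-a->S1 S0-b->S2 S0-c->S3 S1-a->S4 S1-b->S5 S1-c->S6 S2-a->S7 S2-b->S8 S2-c->S9 S3-a->S10 S3-b->S11 S3-c->S12 S4-a->S4 S4-b->S5 S4-c->S6 S5-a->S7 S5-b->S8 S5-c->S9 S6-a->S10 S6-b->S11 S6-c->S12 S7-a->S4 S7-b->S5 S7-c->S6 S8-a->S7 S8-b->S8 S8-c->S9 S9-a->S10 S9-b->S11 S9-c->S12 S10-a->S4 S10-b->S5 S10-c->S6 S11-a->S7 S11-b->S8 S11-c->S9 S12-a->S10 S12-b->S11 S12-c->S12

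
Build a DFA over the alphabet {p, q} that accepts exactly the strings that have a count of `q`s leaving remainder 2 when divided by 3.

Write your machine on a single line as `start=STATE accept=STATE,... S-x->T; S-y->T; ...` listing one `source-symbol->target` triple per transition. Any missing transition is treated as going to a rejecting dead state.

start=S0; accept=S2; S0-p->S0; S0-q->S1; S1-p->S1; S1-q->S2; S2-p->S2; S2-q->S0

The only thing that matters is how many `q`s have appeared, reduced mod 3. Use one state per residue: S0 for 0, …, S2 for 2. Reading `q` moves to the next residue; anything else stays put. S2 is accepting.
With 3 states:
        p   q  
>  S0   S0  S1 
   S1   S1  S2 
 * S2   S2  S0 
(> = start, * = accepting)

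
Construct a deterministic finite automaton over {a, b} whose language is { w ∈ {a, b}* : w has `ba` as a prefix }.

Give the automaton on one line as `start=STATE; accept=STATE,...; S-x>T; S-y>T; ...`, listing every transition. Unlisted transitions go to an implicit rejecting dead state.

Check the first 2 symbols one by one: q0 through q1 record how many have matched `ba` so far; any wrong symbol goes to the dead state q3. After all 2 match we enter the accepting sink q2.
With 4 states:
        a   b  
>  q0   q3  q1 
   q1   q2  q3 
 * q2   q2  q2 
   q3   q3  q3 
(> = start, * = accepting)

start=q0; accept=q2; q0-a>q3; q0-b>q1; q1-a>q2; q1-b>q3; q2-a>q2; q2-b>q2; q3-a>q3; q3-b>q3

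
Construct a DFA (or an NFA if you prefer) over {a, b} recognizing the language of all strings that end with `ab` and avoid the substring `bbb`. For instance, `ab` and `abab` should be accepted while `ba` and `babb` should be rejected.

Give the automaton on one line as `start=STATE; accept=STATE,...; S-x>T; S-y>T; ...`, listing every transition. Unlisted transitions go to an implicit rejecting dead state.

start=q0; accept=q3; q0-a>q1; q0-b>q2; q1-a>q1; q1-b>q3; q2-a>q1; q2-b>q4; q3-a>q1; q3-b>q4; q4-a>q1; q4-b>q5; q5-a>q5; q5-b>q5

Run two small machines in parallel and take their product. One (3 states) tracks how much of the suffix `ab` has currently been matched; the other (4 states) tracks partial matches of the forbidden pattern `bbb`. Each combined state is a pair, one component from each; accept when both components accept. After merging equivalent states the machine shrinks.
With 6 states:
        a   b  
>  q0   q1  q2 
   q1   q1  q3 
   q2   q1  q4 
 * q3   q1  q4 
   q4   q1  q5 
   q5   q5  q5 
(> = start, * = accepting)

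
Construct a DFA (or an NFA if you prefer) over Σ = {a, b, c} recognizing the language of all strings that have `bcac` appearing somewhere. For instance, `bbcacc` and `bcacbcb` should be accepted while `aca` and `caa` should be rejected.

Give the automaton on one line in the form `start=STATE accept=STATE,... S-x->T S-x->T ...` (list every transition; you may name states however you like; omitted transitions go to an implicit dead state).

start=S0 accept=S4 S0-a->S0 S0-b->S1 S0-c->S0 S1-a->S0 S1-b->S1 S1-c->S2 S2-a->S3 S2-b->S1 S2-c->S0 S3-a->S0 S3-b->S1 S3-c->S4 S4-a->S4 S4-b->S4 S4-c->S4

Track how much of `bcac` has been matched so far: state S0 is no progress, S4 is the absorbing accept state reached once `bcac` has occurred. Intermediate states record partial matches; on a mismatch, fall back to the longest reusable overlap.
With 5 states:
        a   b   c  
>  S0   S0  S1  S0 
   S1   S0  S1  S2 
   S2   S3  S1  S0 
   S3   S0  S1  S4 
 * S4   S4  S4  S4 
(> = start, * = accepting)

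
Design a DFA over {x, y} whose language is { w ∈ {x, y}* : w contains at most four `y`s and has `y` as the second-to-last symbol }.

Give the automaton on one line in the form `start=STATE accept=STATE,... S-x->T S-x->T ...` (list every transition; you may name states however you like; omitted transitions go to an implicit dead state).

start=S0 accept=S2,S3,S6,S7,S10,S11,S14 S0-x->S0 S0-y->S1 S1-x->S2 S1-y->S3 S2-x->S4 S2-y->S5 S3-x->S6 S3-y->S7 S4-x->S4 S4-y->S5 S5-x->S6 S5-y->S7 S6-x->S8 S6-y->S9 S7-x->S10 S7-y->S11 S8-x->S8 S8-y->S9 S9-x->S10 S9-y->S11 S10-x->S12 S10-y->S13 S11-x->S14 S11-y->S15 S12-x->S12 S12-y->S13 S13-x->S14 S13-y->S15 S14-x->S15 S14-y->S15 S15-x->S15 S15-y->S15

Run two small machines in parallel and take their product. The first has 6 states tracking the count of `y`s, saturating at 5; the second has 7 states tracking the last 2 symbols read. A product state is a pair (one from each), accepting exactly when both do. Equivalent product states are then merged.
With 16 states:
          x    y  
>  S0     S0   S1 
   S1     S2   S3 
 * S2     S4   S5 
 * S3     S6   S7 
   S4     S4   S5 
   S5     S6   S7 
 * S6     S8   S9 
 * S7    S10  S11 
   S8     S8   S9 
   S9    S10  S11 
 * S10   S12  S13 
 * S11   S14  S15 
   S12   S12  S13 
   S13   S14  S15 
 * S14   S15  S15 
   S15   S15  S15 
(> = start, * = accepting)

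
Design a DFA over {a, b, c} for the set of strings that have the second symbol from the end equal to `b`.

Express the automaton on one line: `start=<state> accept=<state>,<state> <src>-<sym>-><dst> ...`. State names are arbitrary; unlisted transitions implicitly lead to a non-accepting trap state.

start=q0 accept=q7,q8,q9 q0-a->q1 q0-b->q2 q0-c->q3 q1-a->q4 q1-b->q5 q1-c->q6 q2-a->q7 q2-b->q8 q2-c->q9 q3-a->q10 q3-b->q11 q3-c->q12 q4-a->q4 q4-b->q5 q4-c->q6 q5-a->q7 q5-b->q8 q5-c->q9 q6-a->q10 q6-b->q11 q6-c->q12 q7-a->q4 q7-b->q5 q7-c->q6 q8-a->q7 q8-b->q8 q8-c->q9 q9-a->q10 q9-b->q11 q9-c->q12 q10-a->q4 q10-b->q5 q10-c->q6 q11-a->q7 q11-b->q8 q11-c->q9 q12-a->q10 q12-b->q11 q12-c->q12

Because acceptance depends on a position counted from the end, the machine has to buffer the most recent 2 symbols. Make each state the string of the last up-to-2 symbols read; on input `x` shift the window left and append `x`. Accept when the buffered window has length 2 and begins with `b`.
13 states suffice.
          a    b    c  
>  q0     q1   q2   q3 
   q1     q4   q5   q6 
   q2     q7   q8   q9 
   q3    q10  q11  q12 
   q4     q4   q5   q6 
   q5     q7   q8   q9 
   q6    q10  q11  q12 
 * q7     q4   q5   q6 
 * q8     q7   q8   q9 
 * q9    q10  q11  q12 
   q10    q4   q5   q6 
   q11    q7   q8   q9 
   q12   q10  q11  q12 
(> = start, * = accepting)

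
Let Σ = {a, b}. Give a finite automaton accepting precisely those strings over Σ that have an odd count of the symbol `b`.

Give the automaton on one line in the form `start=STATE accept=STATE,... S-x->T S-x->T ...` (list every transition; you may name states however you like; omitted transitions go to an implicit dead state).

The only thing that matters is how many `b`s have appeared, reduced mod 2. Use one state per residue: s0 for 0, …, s1 for 1. Reading `b` moves to the next residue; anything else stays put. s1 is accepting.
        a   b  
>  s0   s0  s1 
 * s1   s1  s0 
(> = start, * = accepting)

start=s0 accept=s1 s0-a->s0 s0-b->s1 s1-a->s1 s1-b->s0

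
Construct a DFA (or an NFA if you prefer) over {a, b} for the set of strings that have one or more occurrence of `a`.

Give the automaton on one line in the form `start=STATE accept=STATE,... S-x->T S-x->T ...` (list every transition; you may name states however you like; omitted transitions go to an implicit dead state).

Count `a`s, saturating at 2: state q0 means no `a` yet, q1 means one `a` seen, q2 means more than one. Each `a` increments (capped at q2); other symbols loop. Accept from {q1, q2}.
3 states suffice.
        a   b  
>  q0   q1  q0 
 * q1   q2  q1 
 * q2   q2  q2 
(> = start, * = accepting)

start=q0 accept=q1,q2 q0-a->q1 q0-b->q0 q1-a->q2 q1-b->q1 q2-a->q2 q2-b->q2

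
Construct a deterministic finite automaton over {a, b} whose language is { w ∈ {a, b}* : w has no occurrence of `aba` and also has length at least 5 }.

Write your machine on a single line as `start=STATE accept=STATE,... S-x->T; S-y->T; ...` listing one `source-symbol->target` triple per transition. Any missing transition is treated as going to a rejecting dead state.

start=q0; accept=q14,q15,q17,q18,q19,q21; q0-a->q1; q0-b->q2; q1-a->q3; q1-b->q4; q2-a->q3; q2-b->q5; q3-a->q6; q3-b->q7; q4-a->q8; q4-b->q9; q5-a->q6; q5-b->q9; q6-a->q10; q6-b->q11; q7-a->q12; q7-b->q13; q8-a->q12; q8-b->q12; q9-a->q10; q9-b->q13; q10-a->q14; q10-b->q15; q11-a->q16; q11-b->q17; q12-a->q16; q12-b->q16; q13-a->q14; q13-b->q17; q14-a->q18; q14-b->q19; q15-a->q20; q15-b->q21; q16-a->q20; q16-b->q20; q17-a->q18; q17-b->q21; q18-a->q18; q18-b->q19; q19-a->q20; q19-b->q21; q20-a->q20; q20-b->q20; q21-a->q18; q21-b->q21

Build one automaton per condition and run them in lockstep. One (4 states) tracks partial matches of the forbidden pattern `aba`; the other (7 states) tracks the input length, saturating at 6. Each combined state is a pair, one component from each; accept when both components accept.
With 22 states:
          a    b  
>  q0     q1   q2 
   q1     q3   q4 
   q2     q3   q5 
   q3     q6   q7 
   q4     q8   q9 
   q5     q6   q9 
   q6    q10  q11 
   q7    q12  q13 
   q8    q12  q12 
   q9    q10  q13 
   q10   q14  q15 
   q11   q16  q17 
   q12   q16  q16 
   q13   q14  q17 
 * q14   q18  q19 
 * q15   q20  q21 
   q16   q20  q20 
 * q17   q18  q21 
 * q18   q18  q19 
 * q19   q20  q21 
   q20   q20  q20 
 * q21   q18  q21 
(> = start, * = accepting)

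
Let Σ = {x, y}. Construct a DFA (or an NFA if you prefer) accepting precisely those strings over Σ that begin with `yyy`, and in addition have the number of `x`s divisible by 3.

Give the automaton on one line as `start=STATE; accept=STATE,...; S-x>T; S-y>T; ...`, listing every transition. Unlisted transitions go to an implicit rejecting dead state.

start=A; accept=E; A-x>B; A-y>C; B-x>B; B-y>B; C-x>B; C-y>D; D-x>B; D-y>E; E-x>F; E-y>E; F-x>G; F-y>F; G-x>E; G-y>G

Run two small machines in parallel and take their product. One (5 states) tracks whether the input so far still matches the prefix `yyy`; the other (3 states) tracks the count of `x`s modulo 3. Each combined state is a pair, one component from each; accept when both components accept. After merging equivalent states the machine shrinks.
A 7-state machine:
       x  y 
>  A   B  C 
   B   B  B 
   C   B  D 
   D   B  E 
 * E   F  E 
   F   G  F 
   G   E  G 
(> = start, * = accepting)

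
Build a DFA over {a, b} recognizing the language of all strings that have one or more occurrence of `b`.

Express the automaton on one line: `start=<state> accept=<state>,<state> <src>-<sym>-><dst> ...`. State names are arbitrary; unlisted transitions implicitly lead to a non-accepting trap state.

Only the number of `b`s matters, and only up to 2. Make a chain q0 → q1 → q2 advanced by each `b` (with q2 absorbing); every other symbol self-loops. The accepting set is {q1, q2}.
3 states suffice.
        a   b  
>  q0   q0  q1 
 * q1   q1  q2 
 * q2   q2  q2 
(> = start, * = accepting)

start=q0 accept=q1,q2 q0-a->q0 q0-b->q1 q1-a->q1 q1-b->q2 q2-a->q2 q2-b->q2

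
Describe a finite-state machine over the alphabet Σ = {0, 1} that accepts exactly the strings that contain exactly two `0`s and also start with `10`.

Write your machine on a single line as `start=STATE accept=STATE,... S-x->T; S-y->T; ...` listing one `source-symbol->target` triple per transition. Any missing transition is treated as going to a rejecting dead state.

start=A; accept=E; A-0->B; A-1->C; B-0->B; B-1->B; C-0->D; C-1->B; D-0->E; D-1->D; E-0->B; E-1->E

Run two small machines in parallel and take their product. The first has 4 states tracking the count of `0`s, saturating at 3; the second has 4 states tracking whether the input so far still matches the prefix `10`. A product state is a pair (one from each), accepting exactly when both do. Minimizing collapses redundant product states.
A 5-state machine:
       0  1 
>  A   B  C 
   B   B  B 
   C   D  B 
   D   E  D 
 * E   B  E 
(> = start, * = accepting)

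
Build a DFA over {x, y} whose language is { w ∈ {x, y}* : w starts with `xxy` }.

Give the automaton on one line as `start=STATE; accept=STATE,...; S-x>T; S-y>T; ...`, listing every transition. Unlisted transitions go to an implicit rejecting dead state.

Walk along `xxy` while the input agrees: from A take `x` to B, and so on. Any deviation drops to the rejecting sink E. Once D is reached the prefix is confirmed and every continuation is accepted.
A 5-state machine:
       x  y 
>  A   B  E 
   B   C  E 
   C   E  D 
 * D   D  D 
   E   E  E 
(> = start, * = accepting)

start=A; accept=D; A-x>B; A-y>E; B-x>C; B-y>E; C-x>E; C-y>D; D-x>D; D-y>D; E-x>E; E-y>E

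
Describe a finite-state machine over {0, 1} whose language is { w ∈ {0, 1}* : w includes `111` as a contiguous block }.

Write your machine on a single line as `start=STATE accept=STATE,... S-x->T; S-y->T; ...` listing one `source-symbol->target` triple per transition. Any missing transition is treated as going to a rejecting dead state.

Track how much of `111` has been matched so far: state A is no progress, D is the absorbing accept state reached once `111` has occurred. Intermediate states record partial matches; on a mismatch, fall back to the longest reusable overlap.
With 4 states:
       0  1 
>  A   A  B 
   B   A  C 
   C   A  D 
 * D   D  D 
(> = start, * = accepting)

start=A; accept=D; A-0->A; A-1->B; B-0->A; B-1->C; C-0->A; C-1->D; D-0->D; D-1->D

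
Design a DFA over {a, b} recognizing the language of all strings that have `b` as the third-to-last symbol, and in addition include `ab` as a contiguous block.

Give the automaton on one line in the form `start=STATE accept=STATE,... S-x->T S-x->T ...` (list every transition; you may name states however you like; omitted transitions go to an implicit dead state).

start=q0 accept=q7,q8,q9,q10 q0-a->q1 q0-b->q2 q1-a->q1 q1-b->q3 q2-a->q4 q2-b->q2 q3-a->q5 q3-b->q6 q4-a->q1 q4-b->q7 q5-a->q8 q5-b->q7 q6-a->q9 q6-b->q10 q7-a->q5 q7-b->q6 q8-a->q1 q8-b->q3 q9-a->q8 q9-b->q7 q10-a->q9 q10-b->q10

Handle the two conditions separately and then intersect. The first has 15 states tracking the last 3 symbols read; the second has 3 states tracking whether and how much of `ab` has been seen. A product state is a pair (one from each), accepting exactly when both do. After merging equivalent states the machine shrinks.
An 11-state machine:
          a    b  
>  q0     q1   q2 
   q1     q1   q3 
   q2     q4   q2 
   q3     q5   q6 
   q4     q1   q7 
   q5     q8   q7 
   q6     q9  q10 
 * q7     q5   q6 
 * q8     q1   q3 
 * q9     q8   q7 
 * q10    q9  q10 
(> = start, * = accepting)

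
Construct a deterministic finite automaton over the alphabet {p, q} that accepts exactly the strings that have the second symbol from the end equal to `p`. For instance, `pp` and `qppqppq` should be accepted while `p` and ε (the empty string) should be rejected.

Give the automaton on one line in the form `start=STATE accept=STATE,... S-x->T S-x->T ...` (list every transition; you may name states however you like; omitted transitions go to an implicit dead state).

start=A accept=D,E A-p->B A-q->C B-p->D B-q->E C-p->F C-q->G D-p->D D-q->E E-p->F E-q->G F-p->D F-q->E G-p->F G-q->G

Because acceptance depends on a position counted from the end, the machine has to buffer the most recent 2 symbols. Make each state the string of the last up-to-2 symbols read; on input `x` shift the window left and append `x`. Accept when the buffered window has length 2 and begins with `p`.
7 states suffice.
       p  q 
>  A   B  C 
   B   D  E 
   C   F  G 
 * D   D  E 
 * E   F  G 
   F   D  E 
   G   F  G 
(> = start, * = accepting)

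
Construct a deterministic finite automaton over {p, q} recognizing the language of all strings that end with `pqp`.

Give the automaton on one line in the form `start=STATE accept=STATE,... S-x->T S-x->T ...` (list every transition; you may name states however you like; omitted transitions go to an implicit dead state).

Remember how much of `pqp` the current input suffix matches. State A means no match yet; B means the last symbol is `p`; C means the last 2 symbols are `pq`; D means the last 3 symbols are `pqp`. Only D accepts. On a mismatch, fall back to the longest proper suffix that is still a prefix of `pqp`.
With 4 states:
       p  q 
>  A   B  A 
   B   B  C 
   C   D  A 
 * D   B  C 
(> = start, * = accepting)

start=A accept=D A-p->B A-q->A B-p->B B-q->C C-p->D C-q->A D-p->B D-q->C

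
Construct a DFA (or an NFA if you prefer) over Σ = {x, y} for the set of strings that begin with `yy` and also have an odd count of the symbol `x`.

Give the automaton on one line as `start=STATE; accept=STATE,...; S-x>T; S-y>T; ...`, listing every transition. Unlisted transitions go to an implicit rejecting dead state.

Run two small machines in parallel and take their product. The first has 4 states tracking whether the input so far still matches the prefix `yy`; the second has 2 states tracking the count of `x`s modulo 2. A product state is a pair (one from each), accepting exactly when both do.
        x   y  
>  q0   q1  q2 
   q1   q3  q1 
   q2   q1  q4 
   q3   q1  q3 
   q4   q5  q4 
 * q5   q4  q5 
(> = start, * = accepting)

start=q0; accept=q5; q0-x>q1; q0-y>q2; q1-x>q3; q1-y>q1; q2-x>q1; q2-y>q4; q3-x>q1; q3-y>q3; q4-x>q5; q4-y>q4; q5-x>q4; q5-y>q5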